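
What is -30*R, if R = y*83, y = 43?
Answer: -107070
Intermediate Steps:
R = 3569 (R = 43*83 = 3569)
-30*R = -30*3569 = -107070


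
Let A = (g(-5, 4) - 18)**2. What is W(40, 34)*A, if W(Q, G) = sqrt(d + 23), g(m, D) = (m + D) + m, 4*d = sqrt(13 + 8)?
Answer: 288*sqrt(92 + sqrt(21)) ≈ 2830.4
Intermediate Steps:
d = sqrt(21)/4 (d = sqrt(13 + 8)/4 = sqrt(21)/4 ≈ 1.1456)
g(m, D) = D + 2*m (g(m, D) = (D + m) + m = D + 2*m)
W(Q, G) = sqrt(23 + sqrt(21)/4) (W(Q, G) = sqrt(sqrt(21)/4 + 23) = sqrt(23 + sqrt(21)/4))
A = 576 (A = ((4 + 2*(-5)) - 18)**2 = ((4 - 10) - 18)**2 = (-6 - 18)**2 = (-24)**2 = 576)
W(40, 34)*A = (sqrt(92 + sqrt(21))/2)*576 = 288*sqrt(92 + sqrt(21))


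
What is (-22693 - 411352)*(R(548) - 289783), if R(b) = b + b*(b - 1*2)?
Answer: -4328730785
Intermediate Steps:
R(b) = b + b*(-2 + b) (R(b) = b + b*(b - 2) = b + b*(-2 + b))
(-22693 - 411352)*(R(548) - 289783) = (-22693 - 411352)*(548*(-1 + 548) - 289783) = -434045*(548*547 - 289783) = -434045*(299756 - 289783) = -434045*9973 = -4328730785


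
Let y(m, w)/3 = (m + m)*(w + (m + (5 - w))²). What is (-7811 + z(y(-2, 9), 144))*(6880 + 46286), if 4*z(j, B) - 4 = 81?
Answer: -828299697/2 ≈ -4.1415e+8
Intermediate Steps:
y(m, w) = 6*m*(w + (5 + m - w)²) (y(m, w) = 3*((m + m)*(w + (m + (5 - w))²)) = 3*((2*m)*(w + (5 + m - w)²)) = 3*(2*m*(w + (5 + m - w)²)) = 6*m*(w + (5 + m - w)²))
z(j, B) = 85/4 (z(j, B) = 1 + (¼)*81 = 1 + 81/4 = 85/4)
(-7811 + z(y(-2, 9), 144))*(6880 + 46286) = (-7811 + 85/4)*(6880 + 46286) = -31159/4*53166 = -828299697/2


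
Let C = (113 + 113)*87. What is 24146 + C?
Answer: 43808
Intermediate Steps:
C = 19662 (C = 226*87 = 19662)
24146 + C = 24146 + 19662 = 43808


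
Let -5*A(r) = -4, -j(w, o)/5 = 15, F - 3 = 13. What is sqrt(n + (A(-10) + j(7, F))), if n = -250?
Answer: I*sqrt(8105)/5 ≈ 18.006*I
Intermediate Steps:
F = 16 (F = 3 + 13 = 16)
j(w, o) = -75 (j(w, o) = -5*15 = -75)
A(r) = 4/5 (A(r) = -1/5*(-4) = 4/5)
sqrt(n + (A(-10) + j(7, F))) = sqrt(-250 + (4/5 - 75)) = sqrt(-250 - 371/5) = sqrt(-1621/5) = I*sqrt(8105)/5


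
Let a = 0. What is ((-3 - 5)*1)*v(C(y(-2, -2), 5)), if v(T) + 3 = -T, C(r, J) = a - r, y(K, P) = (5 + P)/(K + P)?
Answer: 30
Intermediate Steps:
y(K, P) = (5 + P)/(K + P)
C(r, J) = -r (C(r, J) = 0 - r = -r)
v(T) = -3 - T
((-3 - 5)*1)*v(C(y(-2, -2), 5)) = ((-3 - 5)*1)*(-3 - (-1)*(5 - 2)/(-2 - 2)) = (-8*1)*(-3 - (-1)*3/(-4)) = -8*(-3 - (-1)*(-¼*3)) = -8*(-3 - (-1)*(-3)/4) = -8*(-3 - 1*¾) = -8*(-3 - ¾) = -8*(-15/4) = 30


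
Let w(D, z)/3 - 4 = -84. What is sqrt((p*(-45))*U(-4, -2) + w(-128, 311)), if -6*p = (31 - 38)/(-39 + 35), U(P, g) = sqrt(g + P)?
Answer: sqrt(-3840 + 210*I*sqrt(6))/4 ≈ 1.0353 + 15.526*I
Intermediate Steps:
U(P, g) = sqrt(P + g)
w(D, z) = -240 (w(D, z) = 12 + 3*(-84) = 12 - 252 = -240)
p = -7/24 (p = -(31 - 38)/(6*(-39 + 35)) = -(-7)/(6*(-4)) = -(-7)*(-1)/(6*4) = -1/6*7/4 = -7/24 ≈ -0.29167)
sqrt((p*(-45))*U(-4, -2) + w(-128, 311)) = sqrt((-7/24*(-45))*sqrt(-4 - 2) - 240) = sqrt(105*sqrt(-6)/8 - 240) = sqrt(105*(I*sqrt(6))/8 - 240) = sqrt(105*I*sqrt(6)/8 - 240) = sqrt(-240 + 105*I*sqrt(6)/8)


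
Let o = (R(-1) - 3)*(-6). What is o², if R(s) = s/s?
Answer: 144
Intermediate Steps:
R(s) = 1
o = 12 (o = (1 - 3)*(-6) = -2*(-6) = 12)
o² = 12² = 144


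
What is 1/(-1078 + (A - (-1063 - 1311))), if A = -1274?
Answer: 1/22 ≈ 0.045455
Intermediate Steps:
1/(-1078 + (A - (-1063 - 1311))) = 1/(-1078 + (-1274 - (-1063 - 1311))) = 1/(-1078 + (-1274 - 1*(-2374))) = 1/(-1078 + (-1274 + 2374)) = 1/(-1078 + 1100) = 1/22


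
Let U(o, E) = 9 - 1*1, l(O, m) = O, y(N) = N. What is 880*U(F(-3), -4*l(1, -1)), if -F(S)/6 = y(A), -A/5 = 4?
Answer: 7040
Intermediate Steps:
A = -20 (A = -5*4 = -20)
F(S) = 120 (F(S) = -6*(-20) = 120)
U(o, E) = 8 (U(o, E) = 9 - 1 = 8)
880*U(F(-3), -4*l(1, -1)) = 880*8 = 7040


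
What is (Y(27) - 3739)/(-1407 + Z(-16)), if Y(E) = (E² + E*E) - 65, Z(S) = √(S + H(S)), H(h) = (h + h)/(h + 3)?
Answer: 42910686/25735613 + 9384*I*√143/25735613 ≈ 1.6674 + 0.0043603*I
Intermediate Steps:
H(h) = 2*h/(3 + h) (H(h) = (2*h)/(3 + h) = 2*h/(3 + h))
Z(S) = √(S + 2*S/(3 + S))
Y(E) = -65 + 2*E² (Y(E) = (E² + E²) - 65 = 2*E² - 65 = -65 + 2*E²)
(Y(27) - 3739)/(-1407 + Z(-16)) = ((-65 + 2*27²) - 3739)/(-1407 + √(-16*(5 - 16)/(3 - 16))) = ((-65 + 2*729) - 3739)/(-1407 + √(-16*(-11)/(-13))) = ((-65 + 1458) - 3739)/(-1407 + √(-16*(-1/13)*(-11))) = (1393 - 3739)/(-1407 + √(-176/13)) = -2346/(-1407 + 4*I*√143/13)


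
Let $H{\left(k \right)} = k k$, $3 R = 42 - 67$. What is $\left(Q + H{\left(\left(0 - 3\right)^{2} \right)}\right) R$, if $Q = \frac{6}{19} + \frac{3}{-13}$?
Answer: $- \frac{166900}{247} \approx -675.71$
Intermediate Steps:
$R = - \frac{25}{3}$ ($R = \frac{42 - 67}{3} = \frac{1}{3} \left(-25\right) = - \frac{25}{3} \approx -8.3333$)
$Q = \frac{21}{247}$ ($Q = 6 \cdot \frac{1}{19} + 3 \left(- \frac{1}{13}\right) = \frac{6}{19} - \frac{3}{13} = \frac{21}{247} \approx 0.08502$)
$H{\left(k \right)} = k^{2}$
$\left(Q + H{\left(\left(0 - 3\right)^{2} \right)}\right) R = \left(\frac{21}{247} + \left(\left(0 - 3\right)^{2}\right)^{2}\right) \left(- \frac{25}{3}\right) = \left(\frac{21}{247} + \left(\left(-3\right)^{2}\right)^{2}\right) \left(- \frac{25}{3}\right) = \left(\frac{21}{247} + 9^{2}\right) \left(- \frac{25}{3}\right) = \left(\frac{21}{247} + 81\right) \left(- \frac{25}{3}\right) = \frac{20028}{247} \left(- \frac{25}{3}\right) = - \frac{166900}{247}$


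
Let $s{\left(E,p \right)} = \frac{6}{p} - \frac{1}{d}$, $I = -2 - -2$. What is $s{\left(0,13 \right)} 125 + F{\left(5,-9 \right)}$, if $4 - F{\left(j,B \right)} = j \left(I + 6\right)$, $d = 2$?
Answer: $- \frac{801}{26} \approx -30.808$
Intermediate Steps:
$I = 0$ ($I = -2 + 2 = 0$)
$F{\left(j,B \right)} = 4 - 6 j$ ($F{\left(j,B \right)} = 4 - j \left(0 + 6\right) = 4 - j 6 = 4 - 6 j$)
$s{\left(E,p \right)} = - \frac{1}{2} + \frac{6}{p}$ ($s{\left(E,p \right)} = \frac{6}{p} - \frac{1}{2} = - \frac{1}{2} + \frac{6}{p}$)
$s{\left(0,13 \right)} 125 + F{\left(5,-9 \right)} = \frac{12 - 13}{2 \cdot 13} \cdot 125 + \left(4 - 30\right) = \frac{1}{2} \cdot \frac{1}{13} \left(12 - 13\right) 125 + \left(4 - 30\right) = \frac{1}{2} \cdot \frac{1}{13} \left(-1\right) 125 - 26 = \left(- \frac{1}{26}\right) 125 - 26 = - \frac{125}{26} - 26 = - \frac{801}{26}$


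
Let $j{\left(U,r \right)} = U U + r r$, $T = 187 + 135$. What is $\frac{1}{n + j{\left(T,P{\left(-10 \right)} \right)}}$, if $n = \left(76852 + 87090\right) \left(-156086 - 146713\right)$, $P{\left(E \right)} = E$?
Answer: $- \frac{1}{49641369874} \approx -2.0144 \cdot 10^{-11}$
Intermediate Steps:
$T = 322$
$j{\left(U,r \right)} = U^{2} + r^{2}$
$n = -49641473658$ ($n = 163942 \left(-302799\right) = -49641473658$)
$\frac{1}{n + j{\left(T,P{\left(-10 \right)} \right)}} = \frac{1}{-49641473658 + \left(322^{2} + \left(-10\right)^{2}\right)} = \frac{1}{-49641473658 + \left(103684 + 100\right)} = \frac{1}{-49641473658 + 103784} = \frac{1}{-49641369874} = - \frac{1}{49641369874}$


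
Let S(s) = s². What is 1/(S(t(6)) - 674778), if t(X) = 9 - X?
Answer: -1/674769 ≈ -1.4820e-6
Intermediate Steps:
1/(S(t(6)) - 674778) = 1/((9 - 1*6)² - 674778) = 1/((9 - 6)² - 674778) = 1/(3² - 674778) = 1/(9 - 674778) = 1/(-674769) = -1/674769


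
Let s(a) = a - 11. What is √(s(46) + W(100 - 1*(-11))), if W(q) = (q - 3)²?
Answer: √11699 ≈ 108.16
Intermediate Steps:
W(q) = (-3 + q)²
s(a) = -11 + a
√(s(46) + W(100 - 1*(-11))) = √((-11 + 46) + (-3 + (100 - 1*(-11)))²) = √(35 + (-3 + (100 + 11))²) = √(35 + (-3 + 111)²) = √(35 + 108²) = √(35 + 11664) = √11699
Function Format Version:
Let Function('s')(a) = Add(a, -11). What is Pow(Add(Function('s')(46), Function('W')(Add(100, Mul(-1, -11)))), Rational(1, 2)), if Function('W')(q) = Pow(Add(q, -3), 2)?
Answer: Pow(11699, Rational(1, 2)) ≈ 108.16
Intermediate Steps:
Function('W')(q) = Pow(Add(-3, q), 2)
Function('s')(a) = Add(-11, a)
Pow(Add(Function('s')(46), Function('W')(Add(100, Mul(-1, -11)))), Rational(1, 2)) = Pow(Add(Add(-11, 46), Pow(Add(-3, Add(100, Mul(-1, -11))), 2)), Rational(1, 2)) = Pow(Add(35, Pow(Add(-3, Add(100, 11)), 2)), Rational(1, 2)) = Pow(Add(35, Pow(Add(-3, 111), 2)), Rational(1, 2)) = Pow(Add(35, Pow(108, 2)), Rational(1, 2)) = Pow(Add(35, 11664), Rational(1, 2)) = Pow(11699, Rational(1, 2))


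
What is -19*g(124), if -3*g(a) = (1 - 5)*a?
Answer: -9424/3 ≈ -3141.3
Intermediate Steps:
g(a) = 4*a/3 (g(a) = -(1 - 5)*a/3 = -(-4)*a/3 = 4*a/3)
-19*g(124) = -76*124/3 = -19*496/3 = -9424/3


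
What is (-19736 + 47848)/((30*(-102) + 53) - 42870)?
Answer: -28112/45877 ≈ -0.61277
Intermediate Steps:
(-19736 + 47848)/((30*(-102) + 53) - 42870) = 28112/((-3060 + 53) - 42870) = 28112/(-3007 - 42870) = 28112/(-45877) = 28112*(-1/45877) = -28112/45877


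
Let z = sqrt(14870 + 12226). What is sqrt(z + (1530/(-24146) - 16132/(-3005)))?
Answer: sqrt(6982428569195015 + 2632384649606450*sqrt(6774))/36279365 ≈ 13.035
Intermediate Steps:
z = 2*sqrt(6774) (z = sqrt(27096) = 2*sqrt(6774) ≈ 164.61)
sqrt(z + (1530/(-24146) - 16132/(-3005))) = sqrt(2*sqrt(6774) + (1530/(-24146) - 16132/(-3005))) = sqrt(2*sqrt(6774) + (1530*(-1/24146) - 16132*(-1/3005))) = sqrt(2*sqrt(6774) + (-765/12073 + 16132/3005)) = sqrt(2*sqrt(6774) + 192462811/36279365) = sqrt(192462811/36279365 + 2*sqrt(6774))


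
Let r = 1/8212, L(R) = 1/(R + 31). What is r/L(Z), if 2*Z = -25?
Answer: 37/16424 ≈ 0.0022528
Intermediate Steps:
Z = -25/2 (Z = (1/2)*(-25) = -25/2 ≈ -12.500)
L(R) = 1/(31 + R)
r = 1/8212 ≈ 0.00012177
r/L(Z) = 1/(8212*(1/(31 - 25/2))) = 1/(8212*(1/(37/2))) = 1/(8212*(2/37)) = (1/8212)*(37/2) = 37/16424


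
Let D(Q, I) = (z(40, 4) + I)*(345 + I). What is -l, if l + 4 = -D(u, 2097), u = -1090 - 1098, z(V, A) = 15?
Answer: 5157508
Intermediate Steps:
u = -2188
D(Q, I) = (15 + I)*(345 + I)
l = -5157508 (l = -4 - (5175 + 2097² + 360*2097) = -4 - (5175 + 4397409 + 754920) = -4 - 1*5157504 = -4 - 5157504 = -5157508)
-l = -1*(-5157508) = 5157508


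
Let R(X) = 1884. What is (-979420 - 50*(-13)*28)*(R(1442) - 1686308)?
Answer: 1619102037280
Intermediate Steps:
(-979420 - 50*(-13)*28)*(R(1442) - 1686308) = (-979420 - 50*(-13)*28)*(1884 - 1686308) = (-979420 + 650*28)*(-1684424) = (-979420 + 18200)*(-1684424) = -961220*(-1684424) = 1619102037280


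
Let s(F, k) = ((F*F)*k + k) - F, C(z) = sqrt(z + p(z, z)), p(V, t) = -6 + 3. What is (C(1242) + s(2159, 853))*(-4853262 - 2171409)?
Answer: -27930593366188677 - 7024671*sqrt(1239) ≈ -2.7931e+16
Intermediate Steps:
p(V, t) = -3
C(z) = sqrt(-3 + z) (C(z) = sqrt(z - 3) = sqrt(-3 + z))
s(F, k) = k - F + k*F**2 (s(F, k) = (F**2*k + k) - F = (k*F**2 + k) - F = (k + k*F**2) - F = k - F + k*F**2)
(C(1242) + s(2159, 853))*(-4853262 - 2171409) = (sqrt(-3 + 1242) + (853 - 1*2159 + 853*2159**2))*(-4853262 - 2171409) = (sqrt(1239) + (853 - 2159 + 853*4661281))*(-7024671) = (sqrt(1239) + (853 - 2159 + 3976072693))*(-7024671) = (sqrt(1239) + 3976071387)*(-7024671) = (3976071387 + sqrt(1239))*(-7024671) = -27930593366188677 - 7024671*sqrt(1239)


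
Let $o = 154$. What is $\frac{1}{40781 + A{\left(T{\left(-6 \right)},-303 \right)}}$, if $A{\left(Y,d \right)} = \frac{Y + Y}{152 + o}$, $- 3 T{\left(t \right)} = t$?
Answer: $\frac{153}{6239495} \approx 2.4521 \cdot 10^{-5}$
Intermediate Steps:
$T{\left(t \right)} = - \frac{t}{3}$
$A{\left(Y,d \right)} = \frac{Y}{153}$ ($A{\left(Y,d \right)} = \frac{Y + Y}{152 + 154} = \frac{2 Y}{306} = 2 Y \frac{1}{306} = \frac{Y}{153}$)
$\frac{1}{40781 + A{\left(T{\left(-6 \right)},-303 \right)}} = \frac{1}{40781 + \frac{\left(- \frac{1}{3}\right) \left(-6\right)}{153}} = \frac{1}{40781 + \frac{1}{153} \cdot 2} = \frac{1}{40781 + \frac{2}{153}} = \frac{1}{\frac{6239495}{153}} = \frac{153}{6239495}$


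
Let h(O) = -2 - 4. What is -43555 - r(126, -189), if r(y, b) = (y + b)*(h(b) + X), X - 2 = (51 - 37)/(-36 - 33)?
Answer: -1007855/23 ≈ -43820.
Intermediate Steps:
h(O) = -6
X = 124/69 (X = 2 + (51 - 37)/(-36 - 33) = 2 + 14/(-69) = 2 + 14*(-1/69) = 2 - 14/69 = 124/69 ≈ 1.7971)
r(y, b) = -290*b/69 - 290*y/69 (r(y, b) = (y + b)*(-6 + 124/69) = (b + y)*(-290/69) = -290*b/69 - 290*y/69)
-43555 - r(126, -189) = -43555 - (-290/69*(-189) - 290/69*126) = -43555 - (18270/23 - 12180/23) = -43555 - 1*6090/23 = -43555 - 6090/23 = -1007855/23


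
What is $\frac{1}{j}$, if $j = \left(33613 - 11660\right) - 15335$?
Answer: $\frac{1}{6618} \approx 0.0001511$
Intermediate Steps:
$j = 6618$ ($j = 21953 - 15335 = 6618$)
$\frac{1}{j} = \frac{1}{6618}$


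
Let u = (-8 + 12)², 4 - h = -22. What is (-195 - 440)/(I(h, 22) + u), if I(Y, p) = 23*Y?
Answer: -635/614 ≈ -1.0342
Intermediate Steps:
h = 26 (h = 4 - 1*(-22) = 4 + 22 = 26)
u = 16 (u = 4² = 16)
(-195 - 440)/(I(h, 22) + u) = (-195 - 440)/(23*26 + 16) = -635/(598 + 16) = -635/614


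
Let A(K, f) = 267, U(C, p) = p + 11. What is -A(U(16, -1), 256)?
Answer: -267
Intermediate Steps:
U(C, p) = 11 + p
-A(U(16, -1), 256) = -1*267 = -267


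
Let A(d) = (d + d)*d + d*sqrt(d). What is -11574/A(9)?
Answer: -1286/21 ≈ -61.238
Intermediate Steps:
A(d) = d**(3/2) + 2*d**2 (A(d) = (2*d)*d + d**(3/2) = 2*d**2 + d**(3/2) = d**(3/2) + 2*d**2)
-11574/A(9) = -11574/(9**(3/2) + 2*9**2) = -11574/(27 + 2*81) = -11574/(27 + 162) = -11574/189 = -11574*1/189 = -1286/21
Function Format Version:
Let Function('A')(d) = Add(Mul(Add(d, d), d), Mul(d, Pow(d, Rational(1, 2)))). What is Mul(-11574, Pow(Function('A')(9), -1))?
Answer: Rational(-1286, 21) ≈ -61.238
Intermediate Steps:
Function('A')(d) = Add(Pow(d, Rational(3, 2)), Mul(2, Pow(d, 2))) (Function('A')(d) = Add(Mul(Mul(2, d), d), Pow(d, Rational(3, 2))) = Add(Mul(2, Pow(d, 2)), Pow(d, Rational(3, 2))) = Add(Pow(d, Rational(3, 2)), Mul(2, Pow(d, 2))))
Mul(-11574, Pow(Function('A')(9), -1)) = Mul(-11574, Pow(Add(Pow(9, Rational(3, 2)), Mul(2, Pow(9, 2))), -1)) = Mul(-11574, Pow(Add(27, Mul(2, 81)), -1)) = Mul(-11574, Pow(Add(27, 162), -1)) = Mul(-11574, Pow(189, -1)) = Mul(-11574, Rational(1, 189)) = Rational(-1286, 21)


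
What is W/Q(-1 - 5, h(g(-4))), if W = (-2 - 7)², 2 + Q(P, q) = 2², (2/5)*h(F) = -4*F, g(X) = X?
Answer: 81/2 ≈ 40.500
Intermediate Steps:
h(F) = -10*F (h(F) = 5*(-4*F)/2 = -10*F)
Q(P, q) = 2 (Q(P, q) = -2 + 2² = -2 + 4 = 2)
W = 81 (W = (-9)² = 81)
W/Q(-1 - 5, h(g(-4))) = 81/2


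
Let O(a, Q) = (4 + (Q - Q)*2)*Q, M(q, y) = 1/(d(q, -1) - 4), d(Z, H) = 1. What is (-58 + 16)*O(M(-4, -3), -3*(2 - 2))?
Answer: 0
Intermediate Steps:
M(q, y) = -1/3 (M(q, y) = 1/(1 - 4) = 1/(-3) = -1/3)
O(a, Q) = 4*Q (O(a, Q) = (4 + 0*2)*Q = (4 + 0)*Q = 4*Q)
(-58 + 16)*O(M(-4, -3), -3*(2 - 2)) = (-58 + 16)*(4*(-3*(2 - 2))) = -168*(-3*0) = -168*0 = -42*0 = 0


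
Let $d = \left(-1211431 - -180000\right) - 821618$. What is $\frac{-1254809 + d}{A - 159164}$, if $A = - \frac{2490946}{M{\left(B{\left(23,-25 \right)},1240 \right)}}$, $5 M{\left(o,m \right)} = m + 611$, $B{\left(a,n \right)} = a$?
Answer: $\frac{2876322579}{153533647} \approx 18.734$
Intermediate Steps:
$M{\left(o,m \right)} = \frac{611}{5} + \frac{m}{5}$ ($M{\left(o,m \right)} = \frac{m + 611}{5} = \frac{611 + m}{5} = \frac{611}{5} + \frac{m}{5}$)
$A = - \frac{12454730}{1851}$ ($A = - \frac{2490946}{\frac{611}{5} + \frac{1}{5} \cdot 1240} = - \frac{2490946}{\frac{611}{5} + 248} = - \frac{2490946}{\frac{1851}{5}} = \left(-2490946\right) \frac{5}{1851} = - \frac{12454730}{1851} \approx -6728.6$)
$d = -1853049$ ($d = \left(-1211431 + 180000\right) - 821618 = -1031431 - 821618 = -1853049$)
$\frac{-1254809 + d}{A - 159164} = \frac{-1254809 - 1853049}{- \frac{12454730}{1851} - 159164} = - \frac{3107858}{- \frac{307067294}{1851}} = \left(-3107858\right) \left(- \frac{1851}{307067294}\right) = \frac{2876322579}{153533647}$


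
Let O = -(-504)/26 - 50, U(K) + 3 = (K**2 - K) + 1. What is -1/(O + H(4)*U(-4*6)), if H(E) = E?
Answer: -13/30698 ≈ -0.00042348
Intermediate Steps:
U(K) = -2 + K**2 - K (U(K) = -3 + ((K**2 - K) + 1) = -3 + (1 + K**2 - K) = -2 + K**2 - K)
O = -398/13 (O = -(-504)/26 - 50 = -14*(-18/13) - 50 = 252/13 - 50 = -398/13 ≈ -30.615)
-1/(O + H(4)*U(-4*6)) = -1/(-398/13 + 4*(-2 + (-4*6)**2 - (-4)*6)) = -1/(-398/13 + 4*(-2 + (-24)**2 - 1*(-24))) = -1/(-398/13 + 4*(-2 + 576 + 24)) = -1/(-398/13 + 4*598) = -1/(-398/13 + 2392) = -1/30698/13 = -1*13/30698 = -13/30698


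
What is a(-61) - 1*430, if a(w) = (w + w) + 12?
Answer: -540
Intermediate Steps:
a(w) = 12 + 2*w (a(w) = 2*w + 12 = 12 + 2*w)
a(-61) - 1*430 = (12 + 2*(-61)) - 1*430 = (12 - 122) - 430 = -110 - 430 = -540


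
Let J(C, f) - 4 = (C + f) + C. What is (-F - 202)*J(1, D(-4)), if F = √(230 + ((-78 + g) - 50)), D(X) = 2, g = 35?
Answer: -1616 - 8*√137 ≈ -1709.6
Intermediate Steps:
F = √137 (F = √(230 + ((-78 + 35) - 50)) = √(230 + (-43 - 50)) = √(230 - 93) = √137 ≈ 11.705)
J(C, f) = 4 + f + 2*C (J(C, f) = 4 + ((C + f) + C) = 4 + (f + 2*C) = 4 + f + 2*C)
(-F - 202)*J(1, D(-4)) = (-√137 - 202)*(4 + 2 + 2*1) = (-202 - √137)*(4 + 2 + 2) = (-202 - √137)*8 = -1616 - 8*√137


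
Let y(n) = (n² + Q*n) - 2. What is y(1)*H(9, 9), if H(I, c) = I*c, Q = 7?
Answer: 486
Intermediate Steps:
y(n) = -2 + n² + 7*n (y(n) = (n² + 7*n) - 2 = -2 + n² + 7*n)
y(1)*H(9, 9) = (-2 + 1² + 7*1)*(9*9) = (-2 + 1 + 7)*81 = 6*81 = 486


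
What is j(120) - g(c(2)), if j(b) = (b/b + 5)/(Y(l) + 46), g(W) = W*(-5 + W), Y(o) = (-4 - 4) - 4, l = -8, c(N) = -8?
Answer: -1765/17 ≈ -103.82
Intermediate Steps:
Y(o) = -12 (Y(o) = -8 - 4 = -12)
j(b) = 3/17 (j(b) = (b/b + 5)/(-12 + 46) = (1 + 5)/34 = 6*(1/34) = 3/17)
j(120) - g(c(2)) = 3/17 - (-8)*(-5 - 8) = 3/17 - (-8)*(-13) = 3/17 - 1*104 = 3/17 - 104 = -1765/17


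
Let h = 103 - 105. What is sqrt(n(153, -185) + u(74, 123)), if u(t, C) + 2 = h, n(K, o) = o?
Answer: 3*I*sqrt(21) ≈ 13.748*I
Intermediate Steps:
h = -2
u(t, C) = -4 (u(t, C) = -2 - 2 = -4)
sqrt(n(153, -185) + u(74, 123)) = sqrt(-185 - 4) = sqrt(-189) = 3*I*sqrt(21)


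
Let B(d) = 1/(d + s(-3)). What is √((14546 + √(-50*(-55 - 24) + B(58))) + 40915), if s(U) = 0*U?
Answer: √(186570804 + 58*√13287858)/58 ≈ 235.64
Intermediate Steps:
s(U) = 0
B(d) = 1/d (B(d) = 1/(d + 0) = 1/d)
√((14546 + √(-50*(-55 - 24) + B(58))) + 40915) = √((14546 + √(-50*(-55 - 24) + 1/58)) + 40915) = √((14546 + √(-50*(-79) + 1/58)) + 40915) = √((14546 + √(3950 + 1/58)) + 40915) = √((14546 + √(229101/58)) + 40915) = √((14546 + √13287858/58) + 40915) = √(55461 + √13287858/58)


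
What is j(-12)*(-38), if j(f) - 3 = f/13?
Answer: -1026/13 ≈ -78.923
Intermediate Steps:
j(f) = 3 + f/13
j(-12)*(-38) = (3 + (1/13)*(-12))*(-38) = (3 - 12/13)*(-38) = (27/13)*(-38) = -1026/13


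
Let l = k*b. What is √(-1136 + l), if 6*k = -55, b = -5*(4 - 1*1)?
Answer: I*√3994/2 ≈ 31.599*I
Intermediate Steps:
b = -15 (b = -5*(4 - 1) = -5*3 = -15)
k = -55/6 (k = (⅙)*(-55) = -55/6 ≈ -9.1667)
l = 275/2 (l = -55/6*(-15) = 275/2 ≈ 137.50)
√(-1136 + l) = √(-1136 + 275/2) = √(-1997/2) = I*√3994/2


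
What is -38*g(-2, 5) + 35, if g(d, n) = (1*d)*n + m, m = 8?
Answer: 111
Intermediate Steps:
g(d, n) = 8 + d*n (g(d, n) = (1*d)*n + 8 = d*n + 8 = 8 + d*n)
-38*g(-2, 5) + 35 = -38*(8 - 2*5) + 35 = -38*(8 - 10) + 35 = -38*(-2) + 35 = 76 + 35 = 111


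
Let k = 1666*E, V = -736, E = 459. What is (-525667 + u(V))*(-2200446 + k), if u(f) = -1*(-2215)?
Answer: 751547255904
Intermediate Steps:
u(f) = 2215
k = 764694 (k = 1666*459 = 764694)
(-525667 + u(V))*(-2200446 + k) = (-525667 + 2215)*(-2200446 + 764694) = -523452*(-1435752) = 751547255904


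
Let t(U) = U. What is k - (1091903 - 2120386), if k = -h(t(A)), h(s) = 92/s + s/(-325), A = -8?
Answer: 668521409/650 ≈ 1.0285e+6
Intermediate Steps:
h(s) = 92/s - s/325 (h(s) = 92/s + s*(-1/325) = 92/s - s/325)
k = 7459/650 (k = -(92/(-8) - 1/325*(-8)) = -(92*(-⅛) + 8/325) = -(-23/2 + 8/325) = -1*(-7459/650) = 7459/650 ≈ 11.475)
k - (1091903 - 2120386) = 7459/650 - (1091903 - 2120386) = 7459/650 - 1*(-1028483) = 7459/650 + 1028483 = 668521409/650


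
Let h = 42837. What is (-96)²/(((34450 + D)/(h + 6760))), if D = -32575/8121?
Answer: 3711995016192/279735875 ≈ 13270.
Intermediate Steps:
D = -32575/8121 (D = -32575*1/8121 = -32575/8121 ≈ -4.0112)
(-96)²/(((34450 + D)/(h + 6760))) = (-96)²/(((34450 - 32575/8121)/(42837 + 6760))) = 9216/(((279735875/8121)/49597)) = 9216/(((279735875/8121)*(1/49597))) = 9216/(279735875/402777237) = 9216*(402777237/279735875) = 3711995016192/279735875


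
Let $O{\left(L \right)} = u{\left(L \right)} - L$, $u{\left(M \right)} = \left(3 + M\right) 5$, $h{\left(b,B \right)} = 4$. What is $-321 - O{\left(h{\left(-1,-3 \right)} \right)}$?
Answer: $-352$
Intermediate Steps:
$u{\left(M \right)} = 15 + 5 M$
$O{\left(L \right)} = 15 + 4 L$ ($O{\left(L \right)} = \left(15 + 5 L\right) - L = 15 + 4 L$)
$-321 - O{\left(h{\left(-1,-3 \right)} \right)} = -321 - \left(15 + 4 \cdot 4\right) = -321 - \left(15 + 16\right) = -321 - 31 = -352$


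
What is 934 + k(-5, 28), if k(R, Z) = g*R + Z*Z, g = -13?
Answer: 1783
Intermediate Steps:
k(R, Z) = Z² - 13*R (k(R, Z) = -13*R + Z*Z = -13*R + Z² = Z² - 13*R)
934 + k(-5, 28) = 934 + (28² - 13*(-5)) = 934 + (784 + 65) = 934 + 849 = 1783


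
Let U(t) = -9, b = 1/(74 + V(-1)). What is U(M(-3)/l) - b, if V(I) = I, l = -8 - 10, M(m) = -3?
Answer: -658/73 ≈ -9.0137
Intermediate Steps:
l = -18
b = 1/73 (b = 1/(74 - 1) = 1/73 ≈ 0.013699)
U(M(-3)/l) - b = -9 - 1*1/73 = -9 - 1/73 = -658/73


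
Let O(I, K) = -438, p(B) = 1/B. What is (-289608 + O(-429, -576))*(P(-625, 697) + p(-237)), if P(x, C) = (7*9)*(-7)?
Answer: 10105009276/79 ≈ 1.2791e+8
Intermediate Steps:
P(x, C) = -441 (P(x, C) = 63*(-7) = -441)
(-289608 + O(-429, -576))*(P(-625, 697) + p(-237)) = (-289608 - 438)*(-441 + 1/(-237)) = -290046*(-441 - 1/237) = -290046*(-104518/237) = 10105009276/79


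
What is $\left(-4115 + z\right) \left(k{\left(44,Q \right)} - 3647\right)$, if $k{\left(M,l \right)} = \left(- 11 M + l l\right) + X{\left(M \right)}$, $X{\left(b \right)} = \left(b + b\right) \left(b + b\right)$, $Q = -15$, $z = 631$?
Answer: $-13371592$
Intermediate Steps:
$X{\left(b \right)} = 4 b^{2}$ ($X{\left(b \right)} = 2 b 2 b = 4 b^{2}$)
$k{\left(M,l \right)} = l^{2} - 11 M + 4 M^{2}$ ($k{\left(M,l \right)} = \left(- 11 M + l l\right) + 4 M^{2} = \left(- 11 M + l^{2}\right) + 4 M^{2} = \left(l^{2} - 11 M\right) + 4 M^{2} = l^{2} - 11 M + 4 M^{2}$)
$\left(-4115 + z\right) \left(k{\left(44,Q \right)} - 3647\right) = \left(-4115 + 631\right) \left(\left(\left(-15\right)^{2} - 484 + 4 \cdot 44^{2}\right) - 3647\right) = - 3484 \left(\left(225 - 484 + 4 \cdot 1936\right) - 3647\right) = - 3484 \left(\left(225 - 484 + 7744\right) - 3647\right) = - 3484 \left(7485 - 3647\right) = \left(-3484\right) 3838 = -13371592$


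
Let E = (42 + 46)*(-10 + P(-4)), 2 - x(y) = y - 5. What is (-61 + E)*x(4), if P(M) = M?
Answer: -3879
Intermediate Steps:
x(y) = 7 - y (x(y) = 2 - (y - 5) = 2 - (-5 + y) = 2 + (5 - y) = 7 - y)
E = -1232 (E = (42 + 46)*(-10 - 4) = 88*(-14) = -1232)
(-61 + E)*x(4) = (-61 - 1232)*(7 - 1*4) = -1293*(7 - 4) = -1293*3 = -3879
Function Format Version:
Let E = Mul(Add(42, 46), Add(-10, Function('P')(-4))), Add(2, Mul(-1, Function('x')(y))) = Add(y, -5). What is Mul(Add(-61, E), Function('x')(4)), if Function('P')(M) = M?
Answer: -3879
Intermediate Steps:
Function('x')(y) = Add(7, Mul(-1, y)) (Function('x')(y) = Add(2, Mul(-1, Add(y, -5))) = Add(2, Mul(-1, Add(-5, y))) = Add(2, Add(5, Mul(-1, y))) = Add(7, Mul(-1, y)))
E = -1232 (E = Mul(Add(42, 46), Add(-10, -4)) = Mul(88, -14) = -1232)
Mul(Add(-61, E), Function('x')(4)) = Mul(Add(-61, -1232), Add(7, Mul(-1, 4))) = Mul(-1293, Add(7, -4)) = Mul(-1293, 3) = -3879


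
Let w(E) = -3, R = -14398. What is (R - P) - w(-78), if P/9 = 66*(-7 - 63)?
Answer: 27185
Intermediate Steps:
P = -41580 (P = 9*(66*(-7 - 63)) = 9*(66*(-70)) = 9*(-4620) = -41580)
(R - P) - w(-78) = (-14398 - 1*(-41580)) - 1*(-3) = (-14398 + 41580) + 3 = 27182 + 3 = 27185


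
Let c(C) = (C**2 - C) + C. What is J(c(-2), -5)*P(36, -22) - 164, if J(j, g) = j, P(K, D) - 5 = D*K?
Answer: -3312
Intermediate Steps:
P(K, D) = 5 + D*K
c(C) = C**2
J(c(-2), -5)*P(36, -22) - 164 = (-2)**2*(5 - 22*36) - 164 = 4*(5 - 792) - 164 = 4*(-787) - 164 = -3148 - 164 = -3312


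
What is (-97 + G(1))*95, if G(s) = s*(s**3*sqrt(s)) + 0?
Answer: -9120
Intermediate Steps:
G(s) = s**(9/2) (G(s) = s*s**(7/2) + 0 = s**(9/2) + 0 = s**(9/2))
(-97 + G(1))*95 = (-97 + 1**(9/2))*95 = (-97 + 1)*95 = -96*95 = -9120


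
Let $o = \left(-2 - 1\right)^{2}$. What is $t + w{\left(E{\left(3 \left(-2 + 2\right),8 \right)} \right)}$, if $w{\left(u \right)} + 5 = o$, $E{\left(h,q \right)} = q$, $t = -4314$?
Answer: $-4310$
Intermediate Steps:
$o = 9$ ($o = \left(-3\right)^{2} = 9$)
$w{\left(u \right)} = 4$ ($w{\left(u \right)} = -5 + 9 = 4$)
$t + w{\left(E{\left(3 \left(-2 + 2\right),8 \right)} \right)} = -4314 + 4 = -4310$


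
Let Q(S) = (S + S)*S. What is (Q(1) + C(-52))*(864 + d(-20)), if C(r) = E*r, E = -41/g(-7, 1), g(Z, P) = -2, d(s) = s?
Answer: -898016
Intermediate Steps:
Q(S) = 2*S**2 (Q(S) = (2*S)*S = 2*S**2)
E = 41/2 (E = -41/(-2) = -41*(-1/2) = 41/2 ≈ 20.500)
C(r) = 41*r/2
(Q(1) + C(-52))*(864 + d(-20)) = (2*1**2 + (41/2)*(-52))*(864 - 20) = (2*1 - 1066)*844 = (2 - 1066)*844 = -1064*844 = -898016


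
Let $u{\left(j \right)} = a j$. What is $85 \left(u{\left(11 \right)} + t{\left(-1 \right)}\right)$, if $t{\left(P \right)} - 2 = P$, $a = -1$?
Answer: $-850$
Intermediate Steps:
$u{\left(j \right)} = - j$
$t{\left(P \right)} = 2 + P$
$85 \left(u{\left(11 \right)} + t{\left(-1 \right)}\right) = 85 \left(\left(-1\right) 11 + \left(2 - 1\right)\right) = 85 \left(-11 + 1\right) = 85 \left(-10\right) = -850$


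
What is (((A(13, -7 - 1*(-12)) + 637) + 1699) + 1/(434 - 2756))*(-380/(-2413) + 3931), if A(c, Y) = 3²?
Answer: 100685140699/10922 ≈ 9.2186e+6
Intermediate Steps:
A(c, Y) = 9
(((A(13, -7 - 1*(-12)) + 637) + 1699) + 1/(434 - 2756))*(-380/(-2413) + 3931) = (((9 + 637) + 1699) + 1/(434 - 2756))*(-380/(-2413) + 3931) = ((646 + 1699) + 1/(-2322))*(-380*(-1/2413) + 3931) = (2345 - 1/2322)*(20/127 + 3931) = (5445089/2322)*(499257/127) = 100685140699/10922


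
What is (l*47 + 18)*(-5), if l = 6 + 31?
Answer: -8785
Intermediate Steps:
l = 37
(l*47 + 18)*(-5) = (37*47 + 18)*(-5) = (1739 + 18)*(-5) = 1757*(-5) = -8785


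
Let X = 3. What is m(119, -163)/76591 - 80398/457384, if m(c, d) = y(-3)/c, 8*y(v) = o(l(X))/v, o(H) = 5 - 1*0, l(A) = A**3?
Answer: -2198321754691/12506244766008 ≈ -0.17578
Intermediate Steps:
o(H) = 5 (o(H) = 5 + 0 = 5)
y(v) = 5/(8*v) (y(v) = (5/v)/8 = 5/(8*v))
m(c, d) = -5/(24*c) (m(c, d) = ((5/8)/(-3))/c = ((5/8)*(-1/3))/c = -5/(24*c))
m(119, -163)/76591 - 80398/457384 = -5/24/119/76591 - 80398/457384 = -5/24*1/119*(1/76591) - 80398*1/457384 = -5/2856*1/76591 - 40199/228692 = -5/218743896 - 40199/228692 = -2198321754691/12506244766008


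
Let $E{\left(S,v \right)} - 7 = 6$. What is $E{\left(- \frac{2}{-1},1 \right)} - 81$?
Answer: $-68$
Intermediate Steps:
$E{\left(S,v \right)} = 13$ ($E{\left(S,v \right)} = 7 + 6 = 13$)
$E{\left(- \frac{2}{-1},1 \right)} - 81 = 13 - 81 = -68$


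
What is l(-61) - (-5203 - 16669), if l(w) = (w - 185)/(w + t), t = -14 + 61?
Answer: 153227/7 ≈ 21890.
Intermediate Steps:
t = 47
l(w) = (-185 + w)/(47 + w) (l(w) = (w - 185)/(w + 47) = (-185 + w)/(47 + w))
l(-61) - (-5203 - 16669) = (-185 - 61)/(47 - 61) - (-5203 - 16669) = -246/(-14) - 1*(-21872) = -1/14*(-246) + 21872 = 123/7 + 21872 = 153227/7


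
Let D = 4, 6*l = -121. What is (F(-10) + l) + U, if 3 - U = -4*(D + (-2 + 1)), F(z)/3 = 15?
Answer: 239/6 ≈ 39.833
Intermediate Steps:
l = -121/6 (l = (⅙)*(-121) = -121/6 ≈ -20.167)
F(z) = 45 (F(z) = 3*15 = 45)
U = 15 (U = 3 - (-4)*(4 + (-2 + 1)) = 3 - (-4)*(4 - 1) = 3 - (-4)*3 = 3 - 1*(-12) = 3 + 12 = 15)
(F(-10) + l) + U = (45 - 121/6) + 15 = 149/6 + 15 = 239/6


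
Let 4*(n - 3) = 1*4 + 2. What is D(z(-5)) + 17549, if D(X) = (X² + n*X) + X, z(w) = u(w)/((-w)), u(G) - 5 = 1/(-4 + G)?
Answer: 35549551/2025 ≈ 17555.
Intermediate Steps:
n = 9/2 (n = 3 + (1*4 + 2)/4 = 3 + (4 + 2)/4 = 3 + (¼)*6 = 3 + 3/2 = 9/2 ≈ 4.5000)
u(G) = 5 + 1/(-4 + G)
z(w) = -(-19 + 5*w)/(w*(-4 + w)) (z(w) = ((-19 + 5*w)/(-4 + w))/((-w)) = ((-19 + 5*w)/(-4 + w))*(-1/w) = -(-19 + 5*w)/(w*(-4 + w)))
D(X) = X² + 11*X/2 (D(X) = (X² + 9*X/2) + X = X² + 11*X/2)
D(z(-5)) + 17549 = ((19 - 5*(-5))/((-5)*(-4 - 5)))*(11 + 2*((19 - 5*(-5))/((-5)*(-4 - 5))))/2 + 17549 = (-⅕*(19 + 25)/(-9))*(11 + 2*(-⅕*(19 + 25)/(-9)))/2 + 17549 = (-⅕*(-⅑)*44)*(11 + 2*(-⅕*(-⅑)*44))/2 + 17549 = (½)*(44/45)*(11 + 2*(44/45)) + 17549 = (½)*(44/45)*(11 + 88/45) + 17549 = (½)*(44/45)*(583/45) + 17549 = 12826/2025 + 17549 = 35549551/2025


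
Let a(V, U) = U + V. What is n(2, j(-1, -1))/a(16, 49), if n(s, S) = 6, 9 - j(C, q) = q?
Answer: 6/65 ≈ 0.092308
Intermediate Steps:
j(C, q) = 9 - q
n(2, j(-1, -1))/a(16, 49) = 6/(49 + 16) = 6/65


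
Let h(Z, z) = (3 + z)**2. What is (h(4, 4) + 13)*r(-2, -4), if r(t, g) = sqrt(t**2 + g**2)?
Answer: 124*sqrt(5) ≈ 277.27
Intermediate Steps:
r(t, g) = sqrt(g**2 + t**2)
(h(4, 4) + 13)*r(-2, -4) = ((3 + 4)**2 + 13)*sqrt((-4)**2 + (-2)**2) = (7**2 + 13)*sqrt(16 + 4) = (49 + 13)*sqrt(20) = 62*(2*sqrt(5)) = 124*sqrt(5)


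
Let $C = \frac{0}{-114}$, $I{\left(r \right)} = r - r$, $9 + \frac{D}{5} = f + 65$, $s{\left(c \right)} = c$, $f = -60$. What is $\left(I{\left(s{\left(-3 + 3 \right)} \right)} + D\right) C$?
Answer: $0$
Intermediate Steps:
$D = -20$ ($D = -45 + 5 \left(-60 + 65\right) = -45 + 5 \cdot 5 = -45 + 25 = -20$)
$I{\left(r \right)} = 0$
$C = 0$ ($C = 0 \left(- \frac{1}{114}\right) = 0$)
$\left(I{\left(s{\left(-3 + 3 \right)} \right)} + D\right) C = \left(0 - 20\right) 0 = \left(-20\right) 0 = 0$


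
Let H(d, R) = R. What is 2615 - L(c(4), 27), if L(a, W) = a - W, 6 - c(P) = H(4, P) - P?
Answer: 2636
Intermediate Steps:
c(P) = 6 (c(P) = 6 - (P - P) = 6 - 1*0 = 6 + 0 = 6)
2615 - L(c(4), 27) = 2615 - (6 - 1*27) = 2615 - (6 - 27) = 2615 - 1*(-21) = 2615 + 21 = 2636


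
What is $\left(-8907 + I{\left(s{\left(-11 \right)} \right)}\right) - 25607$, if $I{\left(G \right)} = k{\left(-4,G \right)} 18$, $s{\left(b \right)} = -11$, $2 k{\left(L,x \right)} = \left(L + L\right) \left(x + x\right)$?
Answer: $-32930$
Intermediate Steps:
$k{\left(L,x \right)} = 2 L x$ ($k{\left(L,x \right)} = \frac{\left(L + L\right) \left(x + x\right)}{2} = \frac{2 L 2 x}{2} = \frac{4 L x}{2} = 2 L x$)
$I{\left(G \right)} = - 144 G$ ($I{\left(G \right)} = 2 \left(-4\right) G 18 = - 8 G 18 = - 144 G$)
$\left(-8907 + I{\left(s{\left(-11 \right)} \right)}\right) - 25607 = \left(-8907 - -1584\right) - 25607 = \left(-8907 + 1584\right) - 25607 = -7323 - 25607 = -32930$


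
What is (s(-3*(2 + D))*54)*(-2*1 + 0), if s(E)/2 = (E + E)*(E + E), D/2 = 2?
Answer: -279936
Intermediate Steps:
D = 4 (D = 2*2 = 4)
s(E) = 8*E² (s(E) = 2*((E + E)*(E + E)) = 2*((2*E)*(2*E)) = 2*(4*E²) = 8*E²)
(s(-3*(2 + D))*54)*(-2*1 + 0) = ((8*(-3*(2 + 4))²)*54)*(-2*1 + 0) = ((8*(-3*6)²)*54)*(-2 + 0) = ((8*(-18)²)*54)*(-2) = ((8*324)*54)*(-2) = (2592*54)*(-2) = 139968*(-2) = -279936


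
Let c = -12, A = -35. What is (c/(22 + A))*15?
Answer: 180/13 ≈ 13.846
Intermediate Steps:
(c/(22 + A))*15 = (-12/(22 - 35))*15 = (-12/(-13))*15 = -1/13*(-12)*15 = (12/13)*15 = 180/13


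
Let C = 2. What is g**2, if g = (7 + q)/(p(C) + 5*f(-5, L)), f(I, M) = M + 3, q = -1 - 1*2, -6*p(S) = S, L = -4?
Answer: 9/16 ≈ 0.56250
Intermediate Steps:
p(S) = -S/6
q = -3 (q = -1 - 2 = -3)
f(I, M) = 3 + M
g = -3/4 (g = (7 - 3)/(-1/6*2 + 5*(3 - 4)) = 4/(-1/3 + 5*(-1)) = 4/(-1/3 - 5) = 4/(-16/3) = -3/16*4 = -3/4 ≈ -0.75000)
g**2 = (-3/4)**2 = 9/16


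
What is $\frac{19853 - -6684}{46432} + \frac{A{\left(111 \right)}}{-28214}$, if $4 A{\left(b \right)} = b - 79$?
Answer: $\frac{374171731}{655016224} \approx 0.57124$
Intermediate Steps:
$A{\left(b \right)} = - \frac{79}{4} + \frac{b}{4}$ ($A{\left(b \right)} = \frac{b - 79}{4} = \frac{-79 + b}{4} = - \frac{79}{4} + \frac{b}{4}$)
$\frac{19853 - -6684}{46432} + \frac{A{\left(111 \right)}}{-28214} = \frac{19853 - -6684}{46432} + \frac{- \frac{79}{4} + \frac{1}{4} \cdot 111}{-28214} = \left(19853 + 6684\right) \frac{1}{46432} + \left(- \frac{79}{4} + \frac{111}{4}\right) \left(- \frac{1}{28214}\right) = 26537 \cdot \frac{1}{46432} + 8 \left(- \frac{1}{28214}\right) = \frac{26537}{46432} - \frac{4}{14107} = \frac{374171731}{655016224}$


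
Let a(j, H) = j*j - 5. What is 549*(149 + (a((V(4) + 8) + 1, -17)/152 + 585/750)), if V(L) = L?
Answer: 39340242/475 ≈ 82822.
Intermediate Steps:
a(j, H) = -5 + j² (a(j, H) = j² - 5 = -5 + j²)
549*(149 + (a((V(4) + 8) + 1, -17)/152 + 585/750)) = 549*(149 + ((-5 + ((4 + 8) + 1)²)/152 + 585/750)) = 549*(149 + ((-5 + (12 + 1)²)*(1/152) + 585*(1/750))) = 549*(149 + ((-5 + 13²)*(1/152) + 39/50)) = 549*(149 + ((-5 + 169)*(1/152) + 39/50)) = 549*(149 + (164*(1/152) + 39/50)) = 549*(149 + (41/38 + 39/50)) = 549*(149 + 883/475) = 549*(71658/475) = 39340242/475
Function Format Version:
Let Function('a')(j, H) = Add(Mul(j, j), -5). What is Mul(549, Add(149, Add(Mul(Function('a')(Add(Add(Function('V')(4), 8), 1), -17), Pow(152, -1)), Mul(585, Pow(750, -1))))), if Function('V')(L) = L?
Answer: Rational(39340242, 475) ≈ 82822.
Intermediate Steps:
Function('a')(j, H) = Add(-5, Pow(j, 2)) (Function('a')(j, H) = Add(Pow(j, 2), -5) = Add(-5, Pow(j, 2)))
Mul(549, Add(149, Add(Mul(Function('a')(Add(Add(Function('V')(4), 8), 1), -17), Pow(152, -1)), Mul(585, Pow(750, -1))))) = Mul(549, Add(149, Add(Mul(Add(-5, Pow(Add(Add(4, 8), 1), 2)), Pow(152, -1)), Mul(585, Pow(750, -1))))) = Mul(549, Add(149, Add(Mul(Add(-5, Pow(Add(12, 1), 2)), Rational(1, 152)), Mul(585, Rational(1, 750))))) = Mul(549, Add(149, Add(Mul(Add(-5, Pow(13, 2)), Rational(1, 152)), Rational(39, 50)))) = Mul(549, Add(149, Add(Mul(Add(-5, 169), Rational(1, 152)), Rational(39, 50)))) = Mul(549, Add(149, Add(Mul(164, Rational(1, 152)), Rational(39, 50)))) = Mul(549, Add(149, Add(Rational(41, 38), Rational(39, 50)))) = Mul(549, Add(149, Rational(883, 475))) = Mul(549, Rational(71658, 475)) = Rational(39340242, 475)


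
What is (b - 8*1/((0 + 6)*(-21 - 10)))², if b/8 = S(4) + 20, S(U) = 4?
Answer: 318979600/8649 ≈ 36881.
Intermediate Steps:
b = 192 (b = 8*(4 + 20) = 8*24 = 192)
(b - 8*1/((0 + 6)*(-21 - 10)))² = (192 - 8*1/((0 + 6)*(-21 - 10)))² = (192 - 8/((-31*6)))² = (192 - 8/(-186))² = (192 - 8*(-1/186))² = (192 + 4/93)² = (17860/93)² = 318979600/8649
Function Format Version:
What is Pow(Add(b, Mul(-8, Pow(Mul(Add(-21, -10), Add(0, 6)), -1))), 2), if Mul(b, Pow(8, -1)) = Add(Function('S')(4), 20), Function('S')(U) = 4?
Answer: Rational(318979600, 8649) ≈ 36881.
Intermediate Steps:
b = 192 (b = Mul(8, Add(4, 20)) = Mul(8, 24) = 192)
Pow(Add(b, Mul(-8, Pow(Mul(Add(-21, -10), Add(0, 6)), -1))), 2) = Pow(Add(192, Mul(-8, Pow(Mul(Add(-21, -10), Add(0, 6)), -1))), 2) = Pow(Add(192, Mul(-8, Pow(Mul(-31, 6), -1))), 2) = Pow(Add(192, Mul(-8, Pow(-186, -1))), 2) = Pow(Add(192, Mul(-8, Rational(-1, 186))), 2) = Pow(Add(192, Rational(4, 93)), 2) = Pow(Rational(17860, 93), 2) = Rational(318979600, 8649)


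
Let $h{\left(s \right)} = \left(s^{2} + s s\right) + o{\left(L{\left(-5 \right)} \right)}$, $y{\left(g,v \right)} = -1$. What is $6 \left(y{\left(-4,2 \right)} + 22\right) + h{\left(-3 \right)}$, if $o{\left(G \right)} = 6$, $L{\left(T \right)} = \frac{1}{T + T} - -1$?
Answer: $150$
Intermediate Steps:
$L{\left(T \right)} = 1 + \frac{1}{2 T}$ ($L{\left(T \right)} = \frac{1}{2 T} + 1 = 1 + \frac{1}{2 T}$)
$h{\left(s \right)} = 6 + 2 s^{2}$ ($h{\left(s \right)} = \left(s^{2} + s s\right) + 6 = \left(s^{2} + s^{2}\right) + 6 = 2 s^{2} + 6 = 6 + 2 s^{2}$)
$6 \left(y{\left(-4,2 \right)} + 22\right) + h{\left(-3 \right)} = 6 \left(-1 + 22\right) + \left(6 + 2 \left(-3\right)^{2}\right) = 6 \cdot 21 + \left(6 + 2 \cdot 9\right) = 126 + \left(6 + 18\right) = 126 + 24 = 150$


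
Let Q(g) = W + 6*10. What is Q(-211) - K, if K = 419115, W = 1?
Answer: -419054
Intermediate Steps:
Q(g) = 61 (Q(g) = 1 + 6*10 = 1 + 60 = 61)
Q(-211) - K = 61 - 1*419115 = 61 - 419115 = -419054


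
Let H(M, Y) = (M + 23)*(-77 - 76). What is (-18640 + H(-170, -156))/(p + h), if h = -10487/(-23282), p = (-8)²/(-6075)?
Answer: 544678315650/62218477 ≈ 8754.3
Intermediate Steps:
H(M, Y) = -3519 - 153*M (H(M, Y) = (23 + M)*(-153) = -3519 - 153*M)
p = -64/6075 (p = 64*(-1/6075) = -64/6075 ≈ -0.010535)
h = 10487/23282 (h = -10487*(-1/23282) = 10487/23282 ≈ 0.45043)
(-18640 + H(-170, -156))/(p + h) = (-18640 + (-3519 - 153*(-170)))/(-64/6075 + 10487/23282) = (-18640 + (-3519 + 26010))/(62218477/141438150) = (-18640 + 22491)*(141438150/62218477) = 3851*(141438150/62218477) = 544678315650/62218477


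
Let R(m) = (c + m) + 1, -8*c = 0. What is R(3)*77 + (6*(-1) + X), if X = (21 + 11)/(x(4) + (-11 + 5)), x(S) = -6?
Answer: 898/3 ≈ 299.33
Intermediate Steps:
c = 0 (c = -1/8*0 = 0)
R(m) = 1 + m (R(m) = (0 + m) + 1 = m + 1 = 1 + m)
X = -8/3 (X = (21 + 11)/(-6 + (-11 + 5)) = 32/(-6 - 6) = 32/(-12) = 32*(-1/12) = -8/3 ≈ -2.6667)
R(3)*77 + (6*(-1) + X) = (1 + 3)*77 + (6*(-1) - 8/3) = 4*77 + (-6 - 8/3) = 308 - 26/3 = 898/3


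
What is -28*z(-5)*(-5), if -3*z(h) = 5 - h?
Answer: -1400/3 ≈ -466.67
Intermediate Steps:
z(h) = -5/3 + h/3 (z(h) = -(5 - h)/3 = -5/3 + h/3)
-28*z(-5)*(-5) = -28*(-5/3 + (⅓)*(-5))*(-5) = -28*(-5/3 - 5/3)*(-5) = -28*(-10/3)*(-5) = (280/3)*(-5) = -1400/3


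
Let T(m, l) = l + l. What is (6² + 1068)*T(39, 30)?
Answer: 66240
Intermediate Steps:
T(m, l) = 2*l
(6² + 1068)*T(39, 30) = (6² + 1068)*(2*30) = (36 + 1068)*60 = 1104*60 = 66240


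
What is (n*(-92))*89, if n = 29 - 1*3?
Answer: -212888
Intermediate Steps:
n = 26 (n = 29 - 3 = 26)
(n*(-92))*89 = (26*(-92))*89 = -2392*89 = -212888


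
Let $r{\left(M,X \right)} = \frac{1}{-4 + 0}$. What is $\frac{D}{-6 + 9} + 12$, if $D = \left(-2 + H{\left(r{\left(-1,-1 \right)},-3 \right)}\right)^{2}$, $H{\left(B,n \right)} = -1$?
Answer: $15$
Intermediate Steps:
$r{\left(M,X \right)} = - \frac{1}{4}$ ($r{\left(M,X \right)} = \frac{1}{-4} = - \frac{1}{4}$)
$D = 9$ ($D = \left(-2 - 1\right)^{2} = \left(-3\right)^{2} = 9$)
$\frac{D}{-6 + 9} + 12 = \frac{9}{-6 + 9} + 12 = \frac{9}{3} + 12 = 9 \cdot \frac{1}{3} + 12 = 3 + 12 = 15$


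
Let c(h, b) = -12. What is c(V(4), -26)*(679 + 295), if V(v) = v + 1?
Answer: -11688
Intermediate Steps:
V(v) = 1 + v
c(V(4), -26)*(679 + 295) = -12*(679 + 295) = -12*974 = -11688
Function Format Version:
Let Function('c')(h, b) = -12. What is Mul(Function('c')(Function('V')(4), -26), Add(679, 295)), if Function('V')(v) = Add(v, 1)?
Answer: -11688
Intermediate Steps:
Function('V')(v) = Add(1, v)
Mul(Function('c')(Function('V')(4), -26), Add(679, 295)) = Mul(-12, Add(679, 295)) = Mul(-12, 974) = -11688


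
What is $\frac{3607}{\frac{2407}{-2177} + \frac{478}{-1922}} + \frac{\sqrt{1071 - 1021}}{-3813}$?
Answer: $- \frac{7546193879}{2833430} - \frac{5 \sqrt{2}}{3813} \approx -2663.3$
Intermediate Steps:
$\frac{3607}{\frac{2407}{-2177} + \frac{478}{-1922}} + \frac{\sqrt{1071 - 1021}}{-3813} = \frac{3607}{2407 \left(- \frac{1}{2177}\right) + 478 \left(- \frac{1}{1922}\right)} + \sqrt{50} \left(- \frac{1}{3813}\right) = \frac{3607}{- \frac{2407}{2177} - \frac{239}{961}} + 5 \sqrt{2} \left(- \frac{1}{3813}\right) = \frac{3607}{- \frac{2833430}{2092097}} - \frac{5 \sqrt{2}}{3813} = 3607 \left(- \frac{2092097}{2833430}\right) - \frac{5 \sqrt{2}}{3813} = - \frac{7546193879}{2833430} - \frac{5 \sqrt{2}}{3813}$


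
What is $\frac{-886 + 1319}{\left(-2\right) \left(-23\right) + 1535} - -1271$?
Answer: $\frac{2009884}{1581} \approx 1271.3$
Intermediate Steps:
$\frac{-886 + 1319}{\left(-2\right) \left(-23\right) + 1535} - -1271 = \frac{433}{46 + 1535} + 1271 = \frac{433}{1581} + 1271 = \frac{2009884}{1581}$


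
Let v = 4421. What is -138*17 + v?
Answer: 2075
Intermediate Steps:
-138*17 + v = -138*17 + 4421 = -2346 + 4421 = 2075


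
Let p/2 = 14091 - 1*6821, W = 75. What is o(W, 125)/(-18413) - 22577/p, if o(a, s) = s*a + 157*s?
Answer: -837370301/267725020 ≈ -3.1277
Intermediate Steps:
o(a, s) = 157*s + a*s (o(a, s) = a*s + 157*s = 157*s + a*s)
p = 14540 (p = 2*(14091 - 1*6821) = 2*(14091 - 6821) = 2*7270 = 14540)
o(W, 125)/(-18413) - 22577/p = (125*(157 + 75))/(-18413) - 22577/14540 = (125*232)*(-1/18413) - 22577*1/14540 = 29000*(-1/18413) - 22577/14540 = -29000/18413 - 22577/14540 = -837370301/267725020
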